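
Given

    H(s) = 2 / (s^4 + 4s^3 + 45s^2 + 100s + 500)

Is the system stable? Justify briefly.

marginally stable

The denominator s^4 + 4s^3 + 45s^2 + 100s + 500 factors as (s^2 + 25)(s^2 + 4s + 20), giving poles at s = 5j, -5j, -2 + 4j, -2 - 4j.
Since the simple pole(s) at s = 5j, -5j lie on the jω-axis with none in the right half-plane, the system is marginally stable.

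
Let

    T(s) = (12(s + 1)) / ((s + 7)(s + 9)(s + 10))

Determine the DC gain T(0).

T(0) = 2/105 ≈ 0.01905

At s = 0 each factor (s + a) contributes a and each (s^2 + bs + c) contributes c.
T(0) = 12·(1) / ((7) · (9) · (10)) = 12/630 = 2/105.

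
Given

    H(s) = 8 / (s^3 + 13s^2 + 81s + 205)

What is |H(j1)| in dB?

|H(j1)|_dB ≈ -28.3 dB

Substitute s = j1: numerator = 8, denominator = 192 + j80.
|H(j1)| = |8| / |192 + j80| = 8 / 208 ≈ 0.03846.
In decibels: 20·log₁₀(0.03846) ≈ -28.3 dB.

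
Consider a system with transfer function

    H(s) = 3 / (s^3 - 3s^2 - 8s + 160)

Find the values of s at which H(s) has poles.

The poles are the roots of the denominator s^3 - 3s^2 - 8s + 160 = 0.
Trying s = -5: the polynomial evaluates to 0, so (s + 5) is a factor.
Dividing out leaves s^2 - 8s + 32 = 0.
The quadratic formula then gives s = 4 ± 4j.

s = 4 + 4j, 4 - 4j, -5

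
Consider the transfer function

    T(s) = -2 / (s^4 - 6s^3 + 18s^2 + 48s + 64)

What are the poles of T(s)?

s = 4 ± 4j, -1 ± j

The poles are the roots of the denominator s^4 - 6s^3 + 18s^2 + 48s + 64 = 0.
No real roots exist; factor into two real quadratics: (s^2 - 8s + 32)(s^2 + 2s + 2) = 0.
Each quadratic gives a conjugate pair via the quadratic formula.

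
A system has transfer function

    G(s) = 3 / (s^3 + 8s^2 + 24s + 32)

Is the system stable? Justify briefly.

stable

The denominator s^3 + 8s^2 + 24s + 32 factors as (s + 4)(s^2 + 4s + 8), giving poles at s = -4, -2 + 2j, -2 - 2j.
Since all poles lie strictly in the left half-plane, the system is stable.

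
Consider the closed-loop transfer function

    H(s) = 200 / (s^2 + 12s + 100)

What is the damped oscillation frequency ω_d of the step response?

Comparing s^2 + 12s + 100 to s^2 + 2ζωₙs + ωₙ²: ωₙ = 10 rad/s and ζ = 12/(2·10) = 0.6.
ζωₙ = 12/2 = 6, so ω_d = ωₙ√(1−ζ²) = √(ωₙ² − (ζωₙ)²) = √(100 − 6²) = √64 = 8 rad/s.

ω_d = 8 rad/s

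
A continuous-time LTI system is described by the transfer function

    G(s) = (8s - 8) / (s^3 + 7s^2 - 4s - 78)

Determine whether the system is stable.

The denominator s^3 + 7s^2 - 4s - 78 factors as (s^2 + 10s + 26)(s - 3), giving poles at s = -5 + j, -5 - j, 3.
Since the pole(s) at s = 3 lie in the right half-plane, the system is unstable.

unstable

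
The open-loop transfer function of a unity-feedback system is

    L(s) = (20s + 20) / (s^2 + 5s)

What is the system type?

Factor s from the denominator: s^2 + 5s = s·(s + 5).
There is 1 pole at the origin, so the system is Type 1.

Type 1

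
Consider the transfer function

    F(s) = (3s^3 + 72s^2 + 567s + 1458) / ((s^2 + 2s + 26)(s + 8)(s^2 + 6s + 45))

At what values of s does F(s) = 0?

s = -9, -9, -6

Set the numerator to zero: 3s^3 + 72s^2 + 567s + 1458 = 0, i.e. 3·(s^3 + 24s^2 + 189s + 486) = 0.
Factoring: (s + 9)^2(s + 6) = 0.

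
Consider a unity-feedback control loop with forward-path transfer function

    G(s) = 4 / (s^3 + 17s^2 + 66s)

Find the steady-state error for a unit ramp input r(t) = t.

G(s) has one pole at the origin.
This is a Type 1 system. Kv = lim_{s→0} s·G(s) = 4/66 = 2/33.
e_ss = 1/Kv = 1/(2/33) = 33/2 ≈ 16.50.

e_ss = 16.50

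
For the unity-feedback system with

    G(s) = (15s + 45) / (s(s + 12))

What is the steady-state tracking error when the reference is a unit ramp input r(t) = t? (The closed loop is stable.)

G(s) has one pole at the origin.
This is a Type 1 system. Kv = lim_{s→0} s·G(s) = 45/12 = 15/4.
e_ss = 1/Kv = 1/(15/4) = 4/15 ≈ 0.2667.

e_ss = 0.2667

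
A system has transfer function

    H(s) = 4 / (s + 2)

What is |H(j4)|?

|H(j4)| ≈ 0.8944

Substitute s = j4: numerator = 4, denominator = 2 + j4.
|H(j4)| = |4| / |2 + j4| = 4 / 4.4721 ≈ 0.8944.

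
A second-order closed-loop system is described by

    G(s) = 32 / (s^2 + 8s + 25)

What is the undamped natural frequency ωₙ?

ωₙ = 5 rad/s

Compare the denominator to the standard form s^2 + 2ζωₙs + ωₙ².
ωₙ² = 25, so ωₙ = 5 rad/s.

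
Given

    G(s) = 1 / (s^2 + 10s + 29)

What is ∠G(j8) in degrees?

∠G(j8) ≈ -113.6°

At s = j8: numerator = 1, denominator = -35 + j80.
∠G = ∠num − ∠den = 0° − (113.63°) = -113.6°.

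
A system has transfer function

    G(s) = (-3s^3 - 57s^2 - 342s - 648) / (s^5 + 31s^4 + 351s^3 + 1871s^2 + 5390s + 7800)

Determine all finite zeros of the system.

Set the numerator to zero: -3s^3 - 57s^2 - 342s - 648 = 0, i.e. -3·(s^3 + 19s^2 + 114s + 216) = 0.
Factoring: (s + 9)(s + 4)(s + 6) = 0.

s = -9, -4, -6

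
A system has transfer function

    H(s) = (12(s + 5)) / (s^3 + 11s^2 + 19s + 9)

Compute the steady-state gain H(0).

Set s = 0: H(0) = (60) / (9) = 20/3.

H(0) = 20/3 ≈ 6.667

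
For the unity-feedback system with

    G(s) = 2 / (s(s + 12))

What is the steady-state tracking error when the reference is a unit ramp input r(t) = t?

e_ss = 6

G(s) has one pole at the origin.
This is a Type 1 system. Kv = lim_{s→0} s·G(s) = 2/12 = 1/6.
e_ss = 1/Kv = 1/(1/6) = 6.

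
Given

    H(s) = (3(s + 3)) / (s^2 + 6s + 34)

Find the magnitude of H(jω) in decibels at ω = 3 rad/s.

|H(j3)|_dB ≈ -7.68 dB

Substitute s = j3: numerator = 9 + j9, denominator = 25 + j18.
|H(j3)| = |9 + j9| / |25 + j18| = 12.728 / 30.806 ≈ 0.4132.
In decibels: 20·log₁₀(0.4132) ≈ -7.68 dB.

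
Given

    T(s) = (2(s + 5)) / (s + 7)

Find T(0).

At s = 0 each factor (s + a) contributes a and each (s^2 + bs + c) contributes c.
T(0) = 2·(5) / ((7)) = 10/7 = 10/7.

T(0) = 10/7 ≈ 1.429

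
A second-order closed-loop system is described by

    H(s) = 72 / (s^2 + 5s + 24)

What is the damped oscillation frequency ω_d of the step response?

ω_d ≈ 4.213 rad/s

Comparing s^2 + 5s + 24 to s^2 + 2ζωₙs + ωₙ²: ωₙ = √24 ≈ 4.899 rad/s and ζ = 5/(2·√24) ≈ 0.5103.
ζωₙ = 5/2 = 2.5, so ω_d = ωₙ√(1−ζ²) = √(ωₙ² − (ζωₙ)²) = √(24 − 2.5²) = √17.75 ≈ 4.213 rad/s.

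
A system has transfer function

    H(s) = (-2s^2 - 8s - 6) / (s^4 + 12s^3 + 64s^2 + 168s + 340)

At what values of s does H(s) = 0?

s = -3, -1

Set the numerator to zero: -2s^2 - 8s - 6 = 0, i.e. -2·(s^2 + 4s + 3) = 0.
Factoring: (s + 3)(s + 1) = 0.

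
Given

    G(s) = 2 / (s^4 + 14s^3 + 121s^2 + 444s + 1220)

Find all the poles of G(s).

The poles are the roots of the denominator s^4 + 14s^3 + 121s^2 + 444s + 1220 = 0.
No real roots exist; factor into two real quadratics: (s^2 + 10s + 61)(s^2 + 4s + 20) = 0.
Each quadratic gives a conjugate pair via the quadratic formula.

s = -5 ± 6j, -2 ± 4j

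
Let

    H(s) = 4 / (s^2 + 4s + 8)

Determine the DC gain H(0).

H(0) = 1/2 ≈ 0.5000

Set s = 0: H(0) = (4) / (8) = 1/2.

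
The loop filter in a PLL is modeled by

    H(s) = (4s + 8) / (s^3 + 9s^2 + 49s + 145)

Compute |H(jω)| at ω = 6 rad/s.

|H(j6)| ≈ 0.1296

Substitute s = j6: numerator = 8 + j24, denominator = -179 + j78.
|H(j6)| = |8 + j24| / |-179 + j78| = 25.298 / 195.26 ≈ 0.1296.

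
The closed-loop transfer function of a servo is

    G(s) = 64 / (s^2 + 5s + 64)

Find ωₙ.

Compare the denominator to the standard form s^2 + 2ζωₙs + ωₙ².
ωₙ² = 64, so ωₙ = 8 rad/s.

ωₙ = 8 rad/s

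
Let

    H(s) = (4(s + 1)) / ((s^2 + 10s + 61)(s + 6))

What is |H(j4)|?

Substitute s = j4: numerator = 4 + j16, denominator = 110 + j420.
|H(j4)| = |4 + j16| / |110 + j420| = 16.492 / 434.17 ≈ 0.03799.

|H(j4)| ≈ 0.03799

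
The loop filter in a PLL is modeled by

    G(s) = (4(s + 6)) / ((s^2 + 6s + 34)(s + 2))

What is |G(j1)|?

Substitute s = j1: numerator = 24 + j4, denominator = 60 + j45.
|G(j1)| = |24 + j4| / |60 + j45| = 24.331 / 75 ≈ 0.3244.

|G(j1)| ≈ 0.3244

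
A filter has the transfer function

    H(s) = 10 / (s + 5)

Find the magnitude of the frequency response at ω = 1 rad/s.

Substitute s = j1: numerator = 10, denominator = 5 + j1.
|H(j1)| = |10| / |5 + j1| = 10 / 5.0990 ≈ 1.961.

|H(j1)| ≈ 1.961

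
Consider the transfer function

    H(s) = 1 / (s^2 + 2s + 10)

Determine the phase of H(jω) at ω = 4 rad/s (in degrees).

At s = j4: numerator = 1, denominator = -6 + j8.
∠H = ∠num − ∠den = 0° − (126.87°) = -126.9°.

∠H(j4) ≈ -126.9°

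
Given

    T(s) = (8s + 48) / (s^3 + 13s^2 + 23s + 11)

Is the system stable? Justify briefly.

The denominator s^3 + 13s^2 + 23s + 11 factors as (s + 11)(s + 1)^2, giving poles at s = -11, -1, -1.
Since all poles lie strictly in the left half-plane, the system is stable.

stable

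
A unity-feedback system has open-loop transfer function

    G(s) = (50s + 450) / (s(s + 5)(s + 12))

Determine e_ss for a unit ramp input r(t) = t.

e_ss = 0.1333

G(s) has one pole at the origin.
This is a Type 1 system. Kv = lim_{s→0} s·G(s) = 450/60 = 15/2.
e_ss = 1/Kv = 1/(15/2) = 2/15 ≈ 0.1333.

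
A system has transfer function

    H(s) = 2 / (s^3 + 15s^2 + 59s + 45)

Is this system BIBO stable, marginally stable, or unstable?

The denominator s^3 + 15s^2 + 59s + 45 factors as (s + 1)(s + 5)(s + 9), giving poles at s = -1, -5, -9.
Since all poles lie strictly in the left half-plane, the system is stable.

stable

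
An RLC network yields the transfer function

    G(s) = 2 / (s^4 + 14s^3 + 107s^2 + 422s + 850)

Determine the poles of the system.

The poles are the roots of the denominator s^4 + 14s^3 + 107s^2 + 422s + 850 = 0.
No real roots exist; factor into two real quadratics: (s^2 + 8s + 25)(s^2 + 6s + 34) = 0.
Each quadratic gives a conjugate pair via the quadratic formula.

s = -4 + 3j, -4 - 3j, -3 + 5j, -3 - 5j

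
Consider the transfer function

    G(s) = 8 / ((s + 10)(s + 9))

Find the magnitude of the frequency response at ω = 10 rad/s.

|G(j10)| ≈ 0.04205

Substitute s = j10: numerator = 8, denominator = -10 + j190.
|G(j10)| = |8| / |-10 + j190| = 8 / 190.26 ≈ 0.04205.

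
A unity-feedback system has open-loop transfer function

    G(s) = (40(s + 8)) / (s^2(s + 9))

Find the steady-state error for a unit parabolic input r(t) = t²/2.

G(s) has 2 poles at the origin.
This is a Type 2 system. Ka = lim_{s→0} s^2·G(s) = 320/9.
e_ss = 1/Ka = 1/(320/9) = 9/320 ≈ 0.02813.

e_ss = 0.02813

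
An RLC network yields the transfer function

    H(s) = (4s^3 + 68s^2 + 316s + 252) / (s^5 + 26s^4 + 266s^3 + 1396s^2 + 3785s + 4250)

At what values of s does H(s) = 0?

Set the numerator to zero: 4s^3 + 68s^2 + 316s + 252 = 0, i.e. 4·(s^3 + 17s^2 + 79s + 63) = 0.
Factoring: (s + 1)(s + 7)(s + 9) = 0.

s = -1, -7, -9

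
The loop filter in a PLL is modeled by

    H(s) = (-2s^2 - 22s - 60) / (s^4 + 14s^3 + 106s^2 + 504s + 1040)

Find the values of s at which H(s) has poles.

The poles are the roots of the denominator s^4 + 14s^3 + 106s^2 + 504s + 1040 = 0.
No real roots exist; factor into two real quadratics: (s^2 + 4s + 40)(s^2 + 10s + 26) = 0.
Each quadratic gives a conjugate pair via the quadratic formula.

s = -2 ± 6j, -5 ± j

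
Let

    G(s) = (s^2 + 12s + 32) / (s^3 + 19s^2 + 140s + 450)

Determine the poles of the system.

s = -5 + 5j, -5 - 5j, -9

The poles are the roots of the denominator s^3 + 19s^2 + 140s + 450 = 0.
Trying s = -9: the polynomial evaluates to 0, so (s + 9) is a factor.
Dividing out leaves s^2 + 10s + 50 = 0.
The quadratic formula then gives s = -5 ± 5j.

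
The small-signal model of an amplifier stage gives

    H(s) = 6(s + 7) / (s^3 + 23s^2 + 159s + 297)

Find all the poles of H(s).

s = -11, -9, -3

The poles are the roots of the denominator s^3 + 23s^2 + 159s + 297 = 0.
Trying s = -11: the polynomial evaluates to 0, so (s + 11) is a factor.
Dividing out leaves s^2 + 12s + 27 = 0.
Factoring the quadratic: (s + 9)(s + 3) = 0.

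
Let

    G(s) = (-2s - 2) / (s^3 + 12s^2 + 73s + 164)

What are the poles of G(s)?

The poles are the roots of the denominator s^3 + 12s^2 + 73s + 164 = 0.
Trying s = -4: the polynomial evaluates to 0, so (s + 4) is a factor.
Dividing out leaves s^2 + 8s + 41 = 0.
The quadratic formula then gives s = -4 ± 5j.

s = -4 ± 5j, -4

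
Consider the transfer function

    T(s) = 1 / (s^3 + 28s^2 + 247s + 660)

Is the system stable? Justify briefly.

The denominator s^3 + 28s^2 + 247s + 660 factors as (s + 11)(s + 12)(s + 5), giving poles at s = -11, -12, -5.
Since all poles lie strictly in the left half-plane, the system is stable.

stable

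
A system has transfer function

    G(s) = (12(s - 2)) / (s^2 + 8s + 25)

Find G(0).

At s = 0 each factor (s + a) contributes a and each (s^2 + bs + c) contributes c.
G(0) = 12·(-2) / ((25)) = -24/25 = -24/25.

G(0) = -24/25 ≈ -0.9600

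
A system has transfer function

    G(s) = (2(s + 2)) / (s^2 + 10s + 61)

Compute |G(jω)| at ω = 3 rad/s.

|G(j3)| ≈ 0.1201

Substitute s = j3: numerator = 4 + j6, denominator = 52 + j30.
|G(j3)| = |4 + j6| / |52 + j30| = 7.2111 / 60.033 ≈ 0.1201.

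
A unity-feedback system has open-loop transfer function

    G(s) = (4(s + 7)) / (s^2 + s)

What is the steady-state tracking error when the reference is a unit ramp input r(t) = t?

e_ss = 0.03571

G(s) has one pole at the origin.
This is a Type 1 system. Kv = lim_{s→0} s·G(s) = 28/1.
e_ss = 1/Kv = 1/(28) = 1/28 ≈ 0.03571.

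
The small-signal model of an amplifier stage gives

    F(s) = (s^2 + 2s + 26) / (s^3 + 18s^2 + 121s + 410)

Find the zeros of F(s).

s = -1 + 5j, -1 - 5j

Set the numerator to zero: s^2 + 2s + 26 = 0.
Factoring: (s^2 + 2s + 26) = 0.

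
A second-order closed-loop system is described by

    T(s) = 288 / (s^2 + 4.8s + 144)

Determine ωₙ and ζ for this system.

ωₙ = 12 rad/s, ζ = 0.2

Compare the denominator to the standard form s^2 + 2ζωₙs + ωₙ².
ωₙ² = 144, so ωₙ = 12 rad/s.
2ζωₙ = 4.8, so ζ = 4.8/(2·12) = 0.2.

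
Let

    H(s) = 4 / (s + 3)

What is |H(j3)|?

|H(j3)| ≈ 0.9428

Substitute s = j3: numerator = 4, denominator = 3 + j3.
|H(j3)| = |4| / |3 + j3| = 4 / 4.2426 ≈ 0.9428.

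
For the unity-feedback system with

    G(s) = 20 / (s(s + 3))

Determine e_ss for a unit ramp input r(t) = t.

e_ss = 0.1500

G(s) has one pole at the origin.
This is a Type 1 system. Kv = lim_{s→0} s·G(s) = 20/3.
e_ss = 1/Kv = 1/(20/3) = 3/20 ≈ 0.1500.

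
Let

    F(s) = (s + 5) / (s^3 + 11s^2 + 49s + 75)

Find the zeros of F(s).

Set the numerator to zero: s + 5 = 0.
So s = -5.

s = -5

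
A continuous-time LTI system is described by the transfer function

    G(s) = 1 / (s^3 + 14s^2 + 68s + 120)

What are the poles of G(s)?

The poles are the roots of the denominator s^3 + 14s^2 + 68s + 120 = 0.
Trying s = -6: the polynomial evaluates to 0, so (s + 6) is a factor.
Dividing out leaves s^2 + 8s + 20 = 0.
The quadratic formula then gives s = -4 ± 2j.

s = -4 ± 2j, -6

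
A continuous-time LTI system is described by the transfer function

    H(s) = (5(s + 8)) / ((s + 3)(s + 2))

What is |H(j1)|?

Substitute s = j1: numerator = 40 + j5, denominator = 5 + j5.
|H(j1)| = |40 + j5| / |5 + j5| = 40.311 / 7.0711 ≈ 5.701.

|H(j1)| ≈ 5.701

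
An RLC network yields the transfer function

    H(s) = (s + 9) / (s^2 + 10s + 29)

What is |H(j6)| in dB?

Substitute s = j6: numerator = 9 + j6, denominator = -7 + j60.
|H(j6)| = |9 + j6| / |-7 + j60| = 10.817 / 60.407 ≈ 0.1791.
In decibels: 20·log₁₀(0.1791) ≈ -14.9 dB.

|H(j6)|_dB ≈ -14.9 dB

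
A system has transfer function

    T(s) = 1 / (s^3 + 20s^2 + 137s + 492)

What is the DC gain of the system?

Set s = 0: T(0) = (1) / (492) = 1/492.

T(0) = 1/492 ≈ 0.002033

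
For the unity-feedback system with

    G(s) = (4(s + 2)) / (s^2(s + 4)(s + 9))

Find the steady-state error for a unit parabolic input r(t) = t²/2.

e_ss = 4.500

G(s) has 2 poles at the origin.
This is a Type 2 system. Ka = lim_{s→0} s^2·G(s) = 8/36 = 2/9.
e_ss = 1/Ka = 1/(2/9) = 9/2 ≈ 4.500.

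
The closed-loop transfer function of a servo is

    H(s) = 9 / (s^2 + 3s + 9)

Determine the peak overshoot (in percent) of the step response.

Comparing s^2 + 3s + 9 to s^2 + 2ζωₙs + ωₙ²: ωₙ = 3 rad/s and ζ = 3/(2·3) = 0.5.
%OS = 100·exp(−πζ/√(1−ζ²)) = 100·exp(−π·0.5/√(1−0.5²)) ≈ 16.3%.

%OS ≈ 16.3%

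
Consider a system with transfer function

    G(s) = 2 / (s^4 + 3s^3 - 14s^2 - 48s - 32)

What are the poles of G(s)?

s = -4, -1, -2, 4

The poles are the roots of the denominator s^4 + 3s^3 - 14s^2 - 48s - 32 = 0.
Trying s = -4: the polynomial evaluates to 0, so (s + 4) is a factor.
Dividing out leaves s^3 - s^2 - 10s - 8 = 0.
This factors further as (s + 1)(s + 2)(s - 4) = 0.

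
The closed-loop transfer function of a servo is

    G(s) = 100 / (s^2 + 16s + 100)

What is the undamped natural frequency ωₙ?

ωₙ = 10 rad/s

Compare the denominator to the standard form s^2 + 2ζωₙs + ωₙ².
ωₙ² = 100, so ωₙ = 10 rad/s.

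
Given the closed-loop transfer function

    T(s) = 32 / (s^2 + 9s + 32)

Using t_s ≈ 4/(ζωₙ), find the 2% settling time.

t_s ≈ 0.8889 s

Comparing s^2 + 9s + 32 to s^2 + 2ζωₙs + ωₙ²: ωₙ = √32 ≈ 5.657 rad/s and ζ = 9/(2·√32) ≈ 0.7955.
ζωₙ = 9/2 = 4.5, so t_s ≈ 4/(ζωₙ) = 4/4.5 ≈ 0.8889 s.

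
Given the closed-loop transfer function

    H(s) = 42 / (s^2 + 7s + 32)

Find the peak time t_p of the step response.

t_p ≈ 0.7069 s

Comparing s^2 + 7s + 32 to s^2 + 2ζωₙs + ωₙ²: ωₙ = √32 ≈ 5.657 rad/s and ζ = 7/(2·√32) ≈ 0.6187.
ζωₙ = 7/2 = 3.5, so ω_d = ωₙ√(1−ζ²) = √(ωₙ² − (ζωₙ)²) = √(32 − 3.5²) = √19.75 ≈ 4.444 rad/s.
t_p = π/ω_d = π/4.444 ≈ 0.7069 s.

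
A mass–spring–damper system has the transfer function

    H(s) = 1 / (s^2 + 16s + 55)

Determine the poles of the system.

The poles are the roots of the denominator s^2 + 16s + 55 = 0.
Factoring: (s + 5)(s + 11) = 0, so s = -5 and s = -11.

s = -5, -11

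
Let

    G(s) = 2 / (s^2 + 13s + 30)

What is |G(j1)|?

Substitute s = j1: numerator = 2, denominator = 29 + j13.
|G(j1)| = |2| / |29 + j13| = 2 / 31.780 ≈ 0.06293.

|G(j1)| ≈ 0.06293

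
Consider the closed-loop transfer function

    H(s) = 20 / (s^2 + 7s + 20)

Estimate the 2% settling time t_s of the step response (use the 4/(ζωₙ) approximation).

Comparing s^2 + 7s + 20 to s^2 + 2ζωₙs + ωₙ²: ωₙ = √20 ≈ 4.472 rad/s and ζ = 7/(2·√20) ≈ 0.7826.
ζωₙ = 7/2 = 3.5, so t_s ≈ 4/(ζωₙ) = 4/3.5 ≈ 1.143 s.

t_s ≈ 1.143 s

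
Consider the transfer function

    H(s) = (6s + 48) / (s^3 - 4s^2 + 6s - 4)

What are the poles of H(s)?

s = 1 + j, 1 - j, 2

The poles are the roots of the denominator s^3 - 4s^2 + 6s - 4 = 0.
Trying s = 2: the polynomial evaluates to 0, so (s - 2) is a factor.
Dividing out leaves s^2 - 2s + 2 = 0.
The quadratic formula then gives s = 1 ± 1j.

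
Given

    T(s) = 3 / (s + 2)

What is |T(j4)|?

Substitute s = j4: numerator = 3, denominator = 2 + j4.
|T(j4)| = |3| / |2 + j4| = 3 / 4.4721 ≈ 0.6708.

|T(j4)| ≈ 0.6708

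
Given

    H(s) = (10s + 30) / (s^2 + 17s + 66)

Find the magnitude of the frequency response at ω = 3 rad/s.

|H(j3)| ≈ 0.5547

Substitute s = j3: numerator = 30 + j30, denominator = 57 + j51.
|H(j3)| = |30 + j30| / |57 + j51| = 42.426 / 76.485 ≈ 0.5547.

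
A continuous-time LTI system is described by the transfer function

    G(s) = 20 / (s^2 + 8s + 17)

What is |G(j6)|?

|G(j6)| ≈ 0.3874

Substitute s = j6: numerator = 20, denominator = -19 + j48.
|G(j6)| = |20| / |-19 + j48| = 20 / 51.624 ≈ 0.3874.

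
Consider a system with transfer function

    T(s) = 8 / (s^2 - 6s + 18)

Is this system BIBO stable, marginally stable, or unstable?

unstable

The denominator s^2 - 6s + 18 factors as (s^2 - 6s + 18), giving poles at s = 3 + 3j, 3 - 3j.
Since the pole(s) at s = 3 ± 3j lie in the right half-plane, the system is unstable.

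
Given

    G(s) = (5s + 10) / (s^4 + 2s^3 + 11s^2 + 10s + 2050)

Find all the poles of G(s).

The poles are the roots of the denominator s^4 + 2s^3 + 11s^2 + 10s + 2050 = 0.
No real roots exist; factor into two real quadratics: (s^2 - 8s + 41)(s^2 + 10s + 50) = 0.
Each quadratic gives a conjugate pair via the quadratic formula.

s = 4 + 5j, 4 - 5j, -5 + 5j, -5 - 5j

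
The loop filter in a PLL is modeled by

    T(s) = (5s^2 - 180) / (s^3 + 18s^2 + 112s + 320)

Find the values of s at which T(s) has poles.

s = -4 ± 4j, -10

The poles are the roots of the denominator s^3 + 18s^2 + 112s + 320 = 0.
Trying s = -10: the polynomial evaluates to 0, so (s + 10) is a factor.
Dividing out leaves s^2 + 8s + 32 = 0.
The quadratic formula then gives s = -4 ± 4j.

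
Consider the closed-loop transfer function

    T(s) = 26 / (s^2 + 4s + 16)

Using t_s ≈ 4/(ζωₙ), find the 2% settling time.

Comparing s^2 + 4s + 16 to s^2 + 2ζωₙs + ωₙ²: ωₙ = 4 rad/s and ζ = 4/(2·4) = 0.5.
ζωₙ = 4/2 = 2, so t_s ≈ 4/(ζωₙ) = 4/2 = 2 s.

t_s ≈ 2 s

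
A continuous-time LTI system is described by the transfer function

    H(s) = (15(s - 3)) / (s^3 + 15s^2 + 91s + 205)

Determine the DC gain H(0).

Set s = 0: H(0) = (-45) / (205) = -9/41.

H(0) = -9/41 ≈ -0.2195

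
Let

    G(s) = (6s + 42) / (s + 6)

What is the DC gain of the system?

Set s = 0: G(0) = (42) / (6) = 7.

G(0) = 7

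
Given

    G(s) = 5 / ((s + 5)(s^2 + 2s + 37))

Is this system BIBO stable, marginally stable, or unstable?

stable

The poles can be read from the denominator factors: s = -5, -1 ± 6j.
Since all poles lie strictly in the left half-plane, the system is stable.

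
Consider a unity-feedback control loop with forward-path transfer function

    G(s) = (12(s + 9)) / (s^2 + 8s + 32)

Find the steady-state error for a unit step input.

e_ss = 0.2286

G(s) has no poles at the origin.
This is a Type 0 system. Kp = lim_{s→0} G(s) = 108/32 = 27/8.
e_ss = 1/(1 + Kp) = 1/(1 + 27/8) = 8/35 ≈ 0.2286.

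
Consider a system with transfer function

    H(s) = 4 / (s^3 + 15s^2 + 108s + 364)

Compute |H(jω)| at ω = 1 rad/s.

Substitute s = j1: numerator = 4, denominator = 349 + j107.
|H(j1)| = |4| / |349 + j107| = 4 / 365.03 ≈ 0.01096.

|H(j1)| ≈ 0.01096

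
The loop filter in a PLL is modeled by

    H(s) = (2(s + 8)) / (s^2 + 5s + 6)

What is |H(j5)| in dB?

|H(j5)|_dB ≈ -4.42 dB

Substitute s = j5: numerator = 16 + j10, denominator = -19 + j25.
|H(j5)| = |16 + j10| / |-19 + j25| = 18.868 / 31.401 ≈ 0.6009.
In decibels: 20·log₁₀(0.6009) ≈ -4.42 dB.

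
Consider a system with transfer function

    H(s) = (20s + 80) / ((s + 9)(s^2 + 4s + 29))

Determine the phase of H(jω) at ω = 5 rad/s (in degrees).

At s = j5: numerator = 80 + j100, denominator = -64 + j200.
∠H = ∠num − ∠den = 51.340° − (107.74°) = -56.40°.

∠H(j5) ≈ -56.40°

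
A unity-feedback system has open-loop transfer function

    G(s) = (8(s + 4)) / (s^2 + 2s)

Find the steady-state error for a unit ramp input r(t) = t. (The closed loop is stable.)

e_ss = 0.06250

G(s) has one pole at the origin.
This is a Type 1 system. Kv = lim_{s→0} s·G(s) = 32/2 = 16.
e_ss = 1/Kv = 1/(16) = 1/16 ≈ 0.06250.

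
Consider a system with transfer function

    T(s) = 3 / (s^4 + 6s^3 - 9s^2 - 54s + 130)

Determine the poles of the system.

s = 2 ± j, -5 ± j

The poles are the roots of the denominator s^4 + 6s^3 - 9s^2 - 54s + 130 = 0.
No real roots exist; factor into two real quadratics: (s^2 - 4s + 5)(s^2 + 10s + 26) = 0.
Each quadratic gives a conjugate pair via the quadratic formula.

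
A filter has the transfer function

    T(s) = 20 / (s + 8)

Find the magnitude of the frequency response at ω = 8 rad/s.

Substitute s = j8: numerator = 20, denominator = 8 + j8.
|T(j8)| = |20| / |8 + j8| = 20 / 11.314 ≈ 1.768.

|T(j8)| ≈ 1.768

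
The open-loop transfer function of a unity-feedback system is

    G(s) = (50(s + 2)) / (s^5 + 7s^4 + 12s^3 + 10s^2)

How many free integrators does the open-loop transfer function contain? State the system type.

Type 2

The denominator has 2 factors of s at the origin (free integrators), so this is a Type 2 system.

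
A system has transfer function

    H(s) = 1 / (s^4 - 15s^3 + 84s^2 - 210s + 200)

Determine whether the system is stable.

unstable

The denominator s^4 - 15s^3 + 84s^2 - 210s + 200 factors as (s - 4)(s^2 - 6s + 10)(s - 5), giving poles at s = 4, 3 + j, 3 - j, 5.
Since the pole(s) at s = 4, 3 + j, 3 - j, 5 lie in the right half-plane, the system is unstable.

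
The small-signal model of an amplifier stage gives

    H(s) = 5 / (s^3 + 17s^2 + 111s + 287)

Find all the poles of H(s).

s = -5 ± 4j, -7

The poles are the roots of the denominator s^3 + 17s^2 + 111s + 287 = 0.
Trying s = -7: the polynomial evaluates to 0, so (s + 7) is a factor.
Dividing out leaves s^2 + 10s + 41 = 0.
The quadratic formula then gives s = -5 ± 4j.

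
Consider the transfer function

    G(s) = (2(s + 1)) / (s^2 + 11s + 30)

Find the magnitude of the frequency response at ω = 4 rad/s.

Substitute s = j4: numerator = 2 + j8, denominator = 14 + j44.
|G(j4)| = |2 + j8| / |14 + j44| = 8.2462 / 46.174 ≈ 0.1786.

|G(j4)| ≈ 0.1786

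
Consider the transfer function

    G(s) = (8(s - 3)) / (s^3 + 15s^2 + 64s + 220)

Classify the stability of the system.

stable

The denominator s^3 + 15s^2 + 64s + 220 factors as (s^2 + 4s + 20)(s + 11), giving poles at s = -2 + 4j, -2 - 4j, -11.
Since all poles lie strictly in the left half-plane, the system is stable.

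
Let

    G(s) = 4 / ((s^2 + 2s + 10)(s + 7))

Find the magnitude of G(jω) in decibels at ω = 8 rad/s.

Substitute s = j8: numerator = 4, denominator = -506 - j320.
|G(j8)| = |4| / |-506 - j320| = 4 / 598.70 ≈ 0.006681.
In decibels: 20·log₁₀(0.006681) ≈ -43.5 dB.

|G(j8)|_dB ≈ -43.5 dB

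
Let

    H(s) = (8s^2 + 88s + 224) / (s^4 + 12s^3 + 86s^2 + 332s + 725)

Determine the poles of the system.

The poles are the roots of the denominator s^4 + 12s^3 + 86s^2 + 332s + 725 = 0.
No real roots exist; factor into two real quadratics: (s^2 + 4s + 29)(s^2 + 8s + 25) = 0.
Each quadratic gives a conjugate pair via the quadratic formula.

s = -2 + 5j, -2 - 5j, -4 + 3j, -4 - 3j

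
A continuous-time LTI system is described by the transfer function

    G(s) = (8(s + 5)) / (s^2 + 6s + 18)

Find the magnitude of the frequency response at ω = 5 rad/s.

|G(j5)| ≈ 1.836

Substitute s = j5: numerator = 40 + j40, denominator = -7 + j30.
|G(j5)| = |40 + j40| / |-7 + j30| = 56.569 / 30.806 ≈ 1.836.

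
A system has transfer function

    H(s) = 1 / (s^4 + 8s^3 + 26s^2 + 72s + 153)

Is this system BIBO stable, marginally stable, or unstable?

The denominator s^4 + 8s^3 + 26s^2 + 72s + 153 factors as (s^2 + 9)(s^2 + 8s + 17), giving poles at s = ±3j, -4 ± j.
Since the simple pole(s) at s = 3j, -3j lie on the jω-axis with none in the right half-plane, the system is marginally stable.

marginally stable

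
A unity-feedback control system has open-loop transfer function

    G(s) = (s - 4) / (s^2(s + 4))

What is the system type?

The denominator has 2 factors of s at the origin (free integrators), so this is a Type 2 system.

Type 2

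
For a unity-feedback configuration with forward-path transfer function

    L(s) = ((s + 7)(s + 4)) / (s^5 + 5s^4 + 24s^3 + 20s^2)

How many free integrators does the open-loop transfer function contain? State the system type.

The denominator has 2 factors of s at the origin (free integrators), so this is a Type 2 system.

Type 2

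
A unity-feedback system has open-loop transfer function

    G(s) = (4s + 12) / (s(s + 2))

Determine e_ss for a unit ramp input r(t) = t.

e_ss = 0.1667

G(s) has one pole at the origin.
This is a Type 1 system. Kv = lim_{s→0} s·G(s) = 12/2 = 6.
e_ss = 1/Kv = 1/(6) = 1/6 ≈ 0.1667.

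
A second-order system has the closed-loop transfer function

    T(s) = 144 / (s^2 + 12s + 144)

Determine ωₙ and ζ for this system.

ωₙ = 12 rad/s, ζ = 0.5

Compare the denominator to the standard form s^2 + 2ζωₙs + ωₙ².
ωₙ² = 144, so ωₙ = 12 rad/s.
2ζωₙ = 12, so ζ = 12/(2·12) = 0.5.
With ζ = 0.5 the response is underdamped.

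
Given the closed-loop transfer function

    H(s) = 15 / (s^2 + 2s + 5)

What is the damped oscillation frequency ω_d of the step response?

Comparing s^2 + 2s + 5 to s^2 + 2ζωₙs + ωₙ²: ωₙ = √5 ≈ 2.236 rad/s and ζ = 2/(2·√5) ≈ 0.4472.
ζωₙ = 2/2 = 1, so ω_d = ωₙ√(1−ζ²) = √(ωₙ² − (ζωₙ)²) = √(5 − 1²) = √4 = 2 rad/s.

ω_d = 2 rad/s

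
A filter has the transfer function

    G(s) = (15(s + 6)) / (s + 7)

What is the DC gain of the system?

G(0) = 90/7 ≈ 12.86

At s = 0 each factor (s + a) contributes a and each (s^2 + bs + c) contributes c.
G(0) = 15·(6) / ((7)) = 90/7 = 90/7.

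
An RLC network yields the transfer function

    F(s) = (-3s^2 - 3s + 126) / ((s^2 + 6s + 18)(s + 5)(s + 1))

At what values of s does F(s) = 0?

s = -7, 6

Set the numerator to zero: -3s^2 - 3s + 126 = 0, i.e. -3·(s^2 + s - 42) = 0.
Factoring: (s + 7)(s - 6) = 0.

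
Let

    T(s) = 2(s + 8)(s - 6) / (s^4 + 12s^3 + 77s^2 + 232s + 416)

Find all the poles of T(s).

The poles are the roots of the denominator s^4 + 12s^3 + 77s^2 + 232s + 416 = 0.
No real roots exist; factor into two real quadratics: (s^2 + 8s + 32)(s^2 + 4s + 13) = 0.
Each quadratic gives a conjugate pair via the quadratic formula.

s = -4 + 4j, -4 - 4j, -2 + 3j, -2 - 3j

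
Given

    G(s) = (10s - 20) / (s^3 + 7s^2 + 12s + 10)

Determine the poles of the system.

s = -1 ± j, -5

The poles are the roots of the denominator s^3 + 7s^2 + 12s + 10 = 0.
Trying s = -5: the polynomial evaluates to 0, so (s + 5) is a factor.
Dividing out leaves s^2 + 2s + 2 = 0.
The quadratic formula then gives s = -1 ± 1j.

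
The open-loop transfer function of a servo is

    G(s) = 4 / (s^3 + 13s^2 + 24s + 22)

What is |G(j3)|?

Substitute s = j3: numerator = 4, denominator = -95 + j45.
|G(j3)| = |4| / |-95 + j45| = 4 / 105.12 ≈ 0.03805.

|G(j3)| ≈ 0.03805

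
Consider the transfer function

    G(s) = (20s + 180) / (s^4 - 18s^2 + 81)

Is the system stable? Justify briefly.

The denominator s^4 - 18s^2 + 81 factors as (s + 3)^2(s - 3)^2, giving poles at s = -3, -3, 3, 3.
Since the pole(s) at s = 3, 3 lie in the right half-plane, the system is unstable.

unstable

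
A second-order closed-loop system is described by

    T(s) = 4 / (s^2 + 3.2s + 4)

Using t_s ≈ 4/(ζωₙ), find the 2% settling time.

t_s ≈ 2.500 s

Comparing s^2 + 3.2s + 4 to s^2 + 2ζωₙs + ωₙ²: ωₙ = 2 rad/s and ζ = 3.2/(2·2) = 0.8.
ζωₙ = 3.2/2 = 1.6, so t_s ≈ 4/(ζωₙ) = 4/1.6 = 2.500 s.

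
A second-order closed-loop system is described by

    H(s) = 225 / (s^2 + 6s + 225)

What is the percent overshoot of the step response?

Comparing s^2 + 6s + 225 to s^2 + 2ζωₙs + ωₙ²: ωₙ = 15 rad/s and ζ = 6/(2·15) = 0.2.
%OS = 100·exp(−πζ/√(1−ζ²)) = 100·exp(−π·0.2/√(1−0.2²)) ≈ 52.7%.

%OS ≈ 52.7%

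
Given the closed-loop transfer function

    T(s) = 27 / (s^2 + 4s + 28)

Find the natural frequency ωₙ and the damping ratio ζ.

ωₙ ≈ 5.292 rad/s, ζ ≈ 0.3780

Compare the denominator to the standard form s^2 + 2ζωₙs + ωₙ².
ωₙ² = 28, so ωₙ = √28 ≈ 5.292 rad/s.
2ζωₙ = 4, so ζ = 4/(2·√28) ≈ 0.3780.
With ζ = 0.3780 the response is underdamped.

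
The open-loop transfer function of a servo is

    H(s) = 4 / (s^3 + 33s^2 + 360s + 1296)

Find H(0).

Set s = 0: H(0) = (4) / (1296) = 1/324.

H(0) = 1/324 ≈ 0.003086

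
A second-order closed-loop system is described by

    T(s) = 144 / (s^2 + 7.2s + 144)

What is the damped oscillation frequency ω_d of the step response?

ω_d ≈ 11.45 rad/s

Comparing s^2 + 7.2s + 144 to s^2 + 2ζωₙs + ωₙ²: ωₙ = 12 rad/s and ζ = 7.2/(2·12) = 0.3.
ζωₙ = 7.2/2 = 3.6, so ω_d = ωₙ√(1−ζ²) = √(ωₙ² − (ζωₙ)²) = √(144 − 3.6²) = √131.04 ≈ 11.45 rad/s.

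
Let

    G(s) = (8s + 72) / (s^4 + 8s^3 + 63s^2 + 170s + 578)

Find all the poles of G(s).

The poles are the roots of the denominator s^4 + 8s^3 + 63s^2 + 170s + 578 = 0.
No real roots exist; factor into two real quadratics: (s^2 + 6s + 34)(s^2 + 2s + 17) = 0.
Each quadratic gives a conjugate pair via the quadratic formula.

s = -3 ± 5j, -1 ± 4j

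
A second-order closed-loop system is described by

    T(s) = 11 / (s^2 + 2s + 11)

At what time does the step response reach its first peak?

t_p ≈ 0.9935 s

Comparing s^2 + 2s + 11 to s^2 + 2ζωₙs + ωₙ²: ωₙ = √11 ≈ 3.317 rad/s and ζ = 2/(2·√11) ≈ 0.3015.
ζωₙ = 2/2 = 1, so ω_d = ωₙ√(1−ζ²) = √(ωₙ² − (ζωₙ)²) = √(11 − 1²) = √10 ≈ 3.162 rad/s.
t_p = π/ω_d = π/3.162 ≈ 0.9935 s.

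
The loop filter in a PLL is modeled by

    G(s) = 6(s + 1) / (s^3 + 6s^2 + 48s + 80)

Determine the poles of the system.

The poles are the roots of the denominator s^3 + 6s^2 + 48s + 80 = 0.
Trying s = -2: the polynomial evaluates to 0, so (s + 2) is a factor.
Dividing out leaves s^2 + 4s + 40 = 0.
The quadratic formula then gives s = -2 ± 6j.

s = -2, -2 + 6j, -2 - 6j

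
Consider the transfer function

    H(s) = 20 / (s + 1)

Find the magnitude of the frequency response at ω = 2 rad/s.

|H(j2)| ≈ 8.944

Substitute s = j2: numerator = 20, denominator = 1 + j2.
|H(j2)| = |20| / |1 + j2| = 20 / 2.2361 ≈ 8.944.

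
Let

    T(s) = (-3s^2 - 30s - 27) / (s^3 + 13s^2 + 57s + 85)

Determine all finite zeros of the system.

Set the numerator to zero: -3s^2 - 30s - 27 = 0, i.e. -3·(s^2 + 10s + 9) = 0.
Factoring: (s + 9)(s + 1) = 0.

s = -9, -1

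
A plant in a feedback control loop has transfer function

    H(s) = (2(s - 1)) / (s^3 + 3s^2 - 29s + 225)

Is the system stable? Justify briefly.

unstable

The denominator s^3 + 3s^2 - 29s + 225 factors as (s + 9)(s^2 - 6s + 25), giving poles at s = -9, 3 ± 4j.
Since the pole(s) at s = 3 + 4j, 3 - 4j lie in the right half-plane, the system is unstable.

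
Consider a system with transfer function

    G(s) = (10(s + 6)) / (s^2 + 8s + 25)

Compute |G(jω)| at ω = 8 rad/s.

Substitute s = j8: numerator = 60 + j80, denominator = -39 + j64.
|G(j8)| = |60 + j80| / |-39 + j64| = 100 / 74.947 ≈ 1.334.

|G(j8)| ≈ 1.334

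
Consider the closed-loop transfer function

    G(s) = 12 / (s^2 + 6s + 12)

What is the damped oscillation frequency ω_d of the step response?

Comparing s^2 + 6s + 12 to s^2 + 2ζωₙs + ωₙ²: ωₙ = √12 ≈ 3.464 rad/s and ζ = 6/(2·√12) ≈ 0.8660.
ζωₙ = 6/2 = 3, so ω_d = ωₙ√(1−ζ²) = √(ωₙ² − (ζωₙ)²) = √(12 − 3²) = √3 ≈ 1.732 rad/s.

ω_d ≈ 1.732 rad/s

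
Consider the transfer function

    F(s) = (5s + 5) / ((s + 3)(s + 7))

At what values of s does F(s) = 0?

s = -1

Set the numerator to zero: 5s + 5 = 0, i.e. 5·(s + 1) = 0.
So s = -1.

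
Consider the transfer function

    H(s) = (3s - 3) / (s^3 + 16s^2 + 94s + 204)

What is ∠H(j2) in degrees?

At s = j2: numerator = -3 + j6, denominator = 140 + j180.
∠H = ∠num − ∠den = 116.57° − (52.125°) = 64.44°.

∠H(j2) ≈ 64.44°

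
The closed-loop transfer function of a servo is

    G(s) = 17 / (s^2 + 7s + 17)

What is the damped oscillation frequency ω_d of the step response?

Comparing s^2 + 7s + 17 to s^2 + 2ζωₙs + ωₙ²: ωₙ = √17 ≈ 4.123 rad/s and ζ = 7/(2·√17) ≈ 0.8489.
ζωₙ = 7/2 = 3.5, so ω_d = ωₙ√(1−ζ²) = √(ωₙ² − (ζωₙ)²) = √(17 − 3.5²) = √4.75 ≈ 2.179 rad/s.

ω_d ≈ 2.179 rad/s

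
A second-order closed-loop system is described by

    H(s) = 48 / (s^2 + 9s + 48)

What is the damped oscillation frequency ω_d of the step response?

Comparing s^2 + 9s + 48 to s^2 + 2ζωₙs + ωₙ²: ωₙ = √48 ≈ 6.928 rad/s and ζ = 9/(2·√48) ≈ 0.6495.
ζωₙ = 9/2 = 4.5, so ω_d = ωₙ√(1−ζ²) = √(ωₙ² − (ζωₙ)²) = √(48 − 4.5²) = √27.75 ≈ 5.268 rad/s.

ω_d ≈ 5.268 rad/s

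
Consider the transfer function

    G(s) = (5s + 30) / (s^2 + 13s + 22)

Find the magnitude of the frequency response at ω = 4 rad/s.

|G(j4)| ≈ 0.6888

Substitute s = j4: numerator = 30 + j20, denominator = 6 + j52.
|G(j4)| = |30 + j20| / |6 + j52| = 36.056 / 52.345 ≈ 0.6888.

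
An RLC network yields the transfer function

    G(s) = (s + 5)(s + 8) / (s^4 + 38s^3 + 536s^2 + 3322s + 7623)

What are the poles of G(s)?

The poles are the roots of the denominator s^4 + 38s^3 + 536s^2 + 3322s + 7623 = 0.
Trying s = -7: the polynomial evaluates to 0, so (s + 7) is a factor.
Dividing out leaves s^3 + 31s^2 + 319s + 1089 = 0.
This factors further as (s + 9)(s + 11)^2 = 0.

s = -7, -9, -11, -11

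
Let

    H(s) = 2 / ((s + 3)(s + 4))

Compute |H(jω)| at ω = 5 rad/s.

Substitute s = j5: numerator = 2, denominator = -13 + j35.
|H(j5)| = |2| / |-13 + j35| = 2 / 37.336 ≈ 0.05357.

|H(j5)| ≈ 0.05357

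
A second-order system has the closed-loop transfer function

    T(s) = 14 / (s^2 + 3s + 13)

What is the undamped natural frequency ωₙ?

Compare the denominator to the standard form s^2 + 2ζωₙs + ωₙ².
ωₙ² = 13, so ωₙ = √13 ≈ 3.606 rad/s.

ωₙ ≈ 3.606 rad/s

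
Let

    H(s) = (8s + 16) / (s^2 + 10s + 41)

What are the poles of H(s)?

The poles are the roots of the denominator s^2 + 10s + 41 = 0.
Using the quadratic formula: s = (-10 ± √(-64))/2 = -5 ± 4j.

s = -5 ± 4j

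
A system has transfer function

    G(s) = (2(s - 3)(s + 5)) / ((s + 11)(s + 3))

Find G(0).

G(0) = -10/11 ≈ -0.9091

At s = 0 each factor (s + a) contributes a and each (s^2 + bs + c) contributes c.
G(0) = 2·(-3) · (5) / ((11) · (3)) = -30/33 = -10/11.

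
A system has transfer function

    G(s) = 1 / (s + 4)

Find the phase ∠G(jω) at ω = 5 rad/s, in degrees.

∠G(j5) ≈ -51.34°

At s = j5: numerator = 1, denominator = 4 + j5.
∠G = ∠num − ∠den = 0° − (51.340°) = -51.34°.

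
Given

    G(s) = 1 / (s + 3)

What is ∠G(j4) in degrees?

∠G(j4) ≈ -53.13°

At s = j4: numerator = 1, denominator = 3 + j4.
∠G = ∠num − ∠den = 0° − (53.130°) = -53.13°.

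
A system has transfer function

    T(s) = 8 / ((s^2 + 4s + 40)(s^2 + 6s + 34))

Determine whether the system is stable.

The poles can be read from the denominator factors: s = -2 + 6j, -2 - 6j, -3 + 5j, -3 - 5j.
Since all poles lie strictly in the left half-plane, the system is stable.

stable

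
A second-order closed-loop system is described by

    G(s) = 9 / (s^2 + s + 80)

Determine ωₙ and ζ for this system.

ωₙ ≈ 8.944 rad/s, ζ ≈ 0.05590

Compare the denominator to the standard form s^2 + 2ζωₙs + ωₙ².
ωₙ² = 80, so ωₙ = √80 ≈ 8.944 rad/s.
2ζωₙ = 1, so ζ = 1/(2·√80) ≈ 0.05590.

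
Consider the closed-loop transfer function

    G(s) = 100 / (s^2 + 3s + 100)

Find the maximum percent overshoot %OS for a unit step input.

Comparing s^2 + 3s + 100 to s^2 + 2ζωₙs + ωₙ²: ωₙ = 10 rad/s and ζ = 3/(2·10) = 0.15.
%OS = 100·exp(−πζ/√(1−ζ²)) = 100·exp(−π·0.15/√(1−0.15²)) ≈ 62.1%.

%OS ≈ 62.1%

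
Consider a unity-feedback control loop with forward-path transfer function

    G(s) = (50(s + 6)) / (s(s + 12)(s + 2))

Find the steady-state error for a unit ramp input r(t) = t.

e_ss = 0.08000

G(s) has one pole at the origin.
This is a Type 1 system. Kv = lim_{s→0} s·G(s) = 300/24 = 25/2.
e_ss = 1/Kv = 1/(25/2) = 2/25 ≈ 0.08000.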